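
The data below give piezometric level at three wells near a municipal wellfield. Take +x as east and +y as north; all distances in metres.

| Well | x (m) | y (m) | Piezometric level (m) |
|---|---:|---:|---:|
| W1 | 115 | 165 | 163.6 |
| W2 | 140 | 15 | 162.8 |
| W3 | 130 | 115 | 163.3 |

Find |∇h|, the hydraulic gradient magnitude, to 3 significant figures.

0.00673

With h = a·x + b·y + c and W1 as origin, the differences give:
  25·a + (-150)·b = -0.8
  15·a + (-50)·b = -0.3
Eliminate b (×(-50) and ×(-150), subtract): 1000·a = -5.00 → a = ∂h/∂x = -0.005000
Back-substitute: b = ∂h/∂y = +0.004500.
|∇h| = √(-0.005000² + 0.004500²) = 0.006727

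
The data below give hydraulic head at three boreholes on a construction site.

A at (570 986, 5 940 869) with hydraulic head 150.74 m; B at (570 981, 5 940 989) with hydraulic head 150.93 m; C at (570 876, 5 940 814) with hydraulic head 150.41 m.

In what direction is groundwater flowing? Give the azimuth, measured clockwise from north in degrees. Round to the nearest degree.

232°

Three-point gradient (reference A): Δ to B = (-5, 120, +0.19), Δ to C = (-110, -55, -0.33).
∂h/∂x = +0.002163, ∂h/∂y = +0.001673 (det = 13475).
Flow direction (−∇h) has components (-0.002163 E, -0.001673 N).
Azimuth = atan2(E, N) = atan2(-0.002163, -0.001673) = 232.3° ≈ 232°.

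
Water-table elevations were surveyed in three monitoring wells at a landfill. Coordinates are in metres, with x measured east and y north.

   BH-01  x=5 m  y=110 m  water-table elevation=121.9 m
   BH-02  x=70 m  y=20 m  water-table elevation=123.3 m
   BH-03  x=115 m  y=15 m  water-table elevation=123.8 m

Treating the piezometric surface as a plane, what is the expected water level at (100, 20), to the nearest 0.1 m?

123.6 m

Taking BH-01 as reference: BH-02−BH-01 = (65, -90, +1.4); BH-03−BH-01 = (110, -95, +1.9).
Determinant of the coordinate differences = 65·(-95) − 110·(-90) = 3725.
∂h/∂x = [(+1.4)·(-95) − (+1.9)·(-90)] / 3725 = +0.01020
∂h/∂y = [65·(+1.9) − 110·(+1.4)] / 3725 = -0.008188
h(100, 20) = 121.9 + (+0.01020)·(95) + (-0.008188)·(-90) = 121.9 +0.969 +0.737 = 123.606 m.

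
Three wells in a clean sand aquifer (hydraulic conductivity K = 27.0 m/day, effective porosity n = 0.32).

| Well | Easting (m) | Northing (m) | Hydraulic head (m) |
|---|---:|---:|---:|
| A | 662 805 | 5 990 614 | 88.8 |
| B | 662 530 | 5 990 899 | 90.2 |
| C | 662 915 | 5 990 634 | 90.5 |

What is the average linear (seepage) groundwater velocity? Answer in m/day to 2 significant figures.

Taking A as reference: B−A = (-275, 285, +1.4); C−A = (110, 20, +1.7).
Solve a·Δx + b·Δy = Δh: det = (-275)·20 − 110·285 = -36850.
∂h/∂x = [(+1.4)·20 − (+1.7)·285] / -36850 = +0.01239
∂h/∂y = [(-275)·(+1.7) − 110·(+1.4)] / -36850 = +0.01687
|∇h| = √(0.01239² + 0.01687²) = 0.02093
Seepage velocity v = K·i/n = 27.0 × 0.02093 / 0.32 = 1.766 m/day.

1.8 m/day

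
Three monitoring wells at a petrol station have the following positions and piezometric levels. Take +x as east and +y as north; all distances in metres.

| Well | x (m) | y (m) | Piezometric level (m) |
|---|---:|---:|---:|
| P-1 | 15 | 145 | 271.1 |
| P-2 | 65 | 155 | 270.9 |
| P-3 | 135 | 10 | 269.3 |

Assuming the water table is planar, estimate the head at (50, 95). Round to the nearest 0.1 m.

Taking P-1 as reference: P-2−P-1 = (50, 10, -0.2); P-3−P-1 = (120, -135, -1.8).
Determinant of the coordinate differences = 50·(-135) − 120·10 = -7950.
∂h/∂x = [(-0.2)·(-135) − (-1.8)·10] / -7950 = -0.005660
∂h/∂y = [50·(-1.8) − 120·(-0.2)] / -7950 = +0.008302
h(50, 95) = 271.1 + (-0.005660)·(35) + (+0.008302)·(-50) = 271.1 -0.198 -0.415 = 270.487 m.

270.5 m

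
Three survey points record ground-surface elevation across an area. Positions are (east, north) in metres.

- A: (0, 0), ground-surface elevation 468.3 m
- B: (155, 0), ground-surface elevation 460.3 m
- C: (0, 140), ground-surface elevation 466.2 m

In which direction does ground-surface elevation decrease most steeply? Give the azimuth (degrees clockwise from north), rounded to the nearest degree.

∂z/∂x = (460.3 − 468.3) / (155 − 0) = -0.05161
∂z/∂y = (466.2 − 468.3) / (140 − 0) = -0.01500
Steepest decrease is along −∇f: components (+0.05161 E, +0.01500 N).
Azimuth = atan2(+0.05161, +0.01500) = 73.8° ≈ 074°.

074°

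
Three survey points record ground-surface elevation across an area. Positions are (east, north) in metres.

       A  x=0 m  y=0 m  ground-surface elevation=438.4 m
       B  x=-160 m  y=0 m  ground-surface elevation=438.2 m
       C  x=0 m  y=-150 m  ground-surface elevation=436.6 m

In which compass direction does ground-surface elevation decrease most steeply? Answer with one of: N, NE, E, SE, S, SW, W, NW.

∂z/∂x = (438.2 − 438.4) / (-160 − 0) = +0.001250
∂z/∂y = (436.6 − 438.4) / (-150 − 0) = +0.01200
Steepest decrease is along −∇f = (-0.001250 E, -0.01200 N) → south.

S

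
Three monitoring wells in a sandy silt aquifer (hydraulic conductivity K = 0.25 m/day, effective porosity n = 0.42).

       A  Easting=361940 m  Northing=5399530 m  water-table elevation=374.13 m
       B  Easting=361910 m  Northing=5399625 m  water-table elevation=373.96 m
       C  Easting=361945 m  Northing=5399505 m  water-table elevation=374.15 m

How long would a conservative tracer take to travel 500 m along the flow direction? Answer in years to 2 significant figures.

270 years

Differences from A: to B (Δx, Δy, Δh) = (-30, 95, -0.17); to C = (5, -25, +0.02).
Solve a·Δx + b·Δy = Δh: det = (-30)·(-25) − 5·95 = 275.
∂h/∂x = [(-0.17)·(-25) − (+0.02)·95] / 275 = +0.008545
∂h/∂y = [(-30)·(+0.02) − 5·(-0.17)] / 275 = +0.0009091
|∇h| = √(0.008545² + 0.0009091²) = 0.008593
Seepage velocity v = K·i/n = 0.25 × 0.008593 / 0.42 = 0.005115 m/day.
t = 500 / 0.005115 = 9.775e+04 days = 268 years.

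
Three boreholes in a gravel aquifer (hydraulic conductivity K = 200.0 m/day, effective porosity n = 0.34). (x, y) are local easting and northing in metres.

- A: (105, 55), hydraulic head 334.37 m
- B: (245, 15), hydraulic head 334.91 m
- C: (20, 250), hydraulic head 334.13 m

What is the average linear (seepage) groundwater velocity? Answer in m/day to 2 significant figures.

Differences from A: to B (Δx, Δy, Δh) = (140, -40, +0.54); to C = (-85, 195, -0.24).
Determinant of the coordinate differences = 140·195 − (-85)·(-40) = 23900.
∂h/∂x = [(+0.54)·195 − (-0.24)·(-40)] / 23900 = +0.004004
∂h/∂y = [140·(-0.24) − (-85)·(+0.54)] / 23900 = +0.0005146
|∇h| = √(0.004004² + 0.0005146²) = 0.004037
Seepage velocity v = K·i/n = 200.0 × 0.004037 / 0.34 = 2.375 m/day.

2.4 m/day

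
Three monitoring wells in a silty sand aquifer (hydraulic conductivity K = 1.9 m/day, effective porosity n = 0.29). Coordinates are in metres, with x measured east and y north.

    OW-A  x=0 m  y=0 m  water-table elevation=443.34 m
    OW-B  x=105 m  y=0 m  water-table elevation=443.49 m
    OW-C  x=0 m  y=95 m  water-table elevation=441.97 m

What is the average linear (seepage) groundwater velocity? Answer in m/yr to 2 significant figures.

∂h/∂x = (443.49 − 443.34) / (105 − 0) = +0.001429
∂h/∂y = (441.97 − 443.34) / (95 − 0) = -0.01442
|∇h| = √(0.001429² + -0.01442²) = 0.01449
Seepage velocity v = K·i/n = 1.9 × 0.01449 / 0.29 = 0.09493 m/day = 34.67 m/yr.

35 m/yr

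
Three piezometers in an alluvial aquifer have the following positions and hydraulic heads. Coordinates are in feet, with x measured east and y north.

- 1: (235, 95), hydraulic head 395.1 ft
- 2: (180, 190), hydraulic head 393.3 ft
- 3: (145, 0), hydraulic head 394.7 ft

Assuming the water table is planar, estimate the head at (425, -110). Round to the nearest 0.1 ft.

Differences from 1: to 2 (Δx, Δy, Δh) = (-55, 95, -1.8); to 3 = (-90, -95, -0.4).
Determinant of the coordinate differences = (-55)·(-95) − (-90)·95 = 13775.
∂h/∂x = [(-1.8)·(-95) − (-0.4)·95] / 13775 = +0.01517
∂h/∂y = [(-55)·(-0.4) − (-90)·(-1.8)] / 13775 = -0.01016
h(425, -110) = 395.1 + (+0.01517)·(190) + (-0.01016)·(-205) = 395.1 +2.883 +2.083 = 400.066 ft.

400.1 ft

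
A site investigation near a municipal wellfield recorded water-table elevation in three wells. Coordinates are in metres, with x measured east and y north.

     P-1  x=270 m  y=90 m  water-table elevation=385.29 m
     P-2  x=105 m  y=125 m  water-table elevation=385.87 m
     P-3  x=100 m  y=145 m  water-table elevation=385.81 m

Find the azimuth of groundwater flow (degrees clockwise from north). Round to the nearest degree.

With h = a·x + b·y + c and P-1 as origin, the differences give:
  (-165)·a + 35·b = +0.58
  (-170)·a + 55·b = +0.52
Eliminate b (×55 and ×35, subtract): -3125·a = 13.700 → a = ∂h/∂x = -0.004384
Back-substitute: b = ∂h/∂y = -0.004096.
Flow direction (−∇h) has components (+0.004384 E, +0.004096 N).
Azimuth = atan2(E, N) = atan2(+0.004384, +0.004096) = 46.9° ≈ 047°.

047°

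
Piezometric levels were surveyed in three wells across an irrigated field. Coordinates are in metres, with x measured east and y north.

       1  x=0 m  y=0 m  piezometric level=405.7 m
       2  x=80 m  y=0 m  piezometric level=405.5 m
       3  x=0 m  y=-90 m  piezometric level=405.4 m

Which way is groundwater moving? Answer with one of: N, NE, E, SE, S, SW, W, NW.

SE

∂h/∂x = (405.5 − 405.7) / (80 − 0) = -0.002500
∂h/∂y = (405.4 − 405.7) / (-90 − 0) = +0.003333
Flow = −∇h = (+0.002500 east, -0.003333 north), which points southeast.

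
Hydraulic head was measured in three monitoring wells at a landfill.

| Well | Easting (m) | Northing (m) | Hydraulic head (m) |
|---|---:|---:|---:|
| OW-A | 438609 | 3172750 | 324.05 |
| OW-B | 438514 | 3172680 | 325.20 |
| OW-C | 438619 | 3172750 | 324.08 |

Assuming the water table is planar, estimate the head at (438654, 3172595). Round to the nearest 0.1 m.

327.4 m

Three-point gradient (reference OW-A): Δ to OW-B = (-95, -70, +1.15), Δ to OW-C = (10, 0, +0.03).
∂h/∂x = +0.003000, ∂h/∂y = -0.02050 (det = 700).
h(438654, 3172595) = 324.05 + (+0.003000)·(45) + (-0.02050)·(-155) = 324.05 +0.135 +3.177 = 327.363 m.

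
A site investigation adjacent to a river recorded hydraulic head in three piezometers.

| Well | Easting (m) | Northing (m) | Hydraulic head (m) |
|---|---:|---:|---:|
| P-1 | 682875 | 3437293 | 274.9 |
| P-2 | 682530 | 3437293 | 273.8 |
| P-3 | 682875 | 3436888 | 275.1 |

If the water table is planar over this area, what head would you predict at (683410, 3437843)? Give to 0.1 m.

∂h/∂x = (273.8 − 274.9) / (682530 − 682875) = +0.003188
∂h/∂y = (275.1 − 274.9) / (3436888 − 3437293) = -0.0004938
h(683410, 3437843) = 274.9 + (+0.003188)·(535) + (-0.0004938)·(550) = 274.9 +1.706 -0.272 = 276.334 m.

276.3 m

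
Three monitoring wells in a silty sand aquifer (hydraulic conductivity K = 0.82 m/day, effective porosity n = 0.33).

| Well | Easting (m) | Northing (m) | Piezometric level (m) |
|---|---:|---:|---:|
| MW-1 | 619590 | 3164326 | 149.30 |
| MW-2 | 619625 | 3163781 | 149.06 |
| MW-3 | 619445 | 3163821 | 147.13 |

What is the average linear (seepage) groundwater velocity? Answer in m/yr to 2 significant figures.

10 m/yr

Taking MW-1 as reference: MW-2−MW-1 = (35, -545, -0.24); MW-3−MW-1 = (-145, -505, -2.17).
Solve a·Δx + b·Δy = Δh: det = 35·(-505) − (-145)·(-545) = -96700.
∂h/∂x = [(-0.24)·(-505) − (-2.17)·(-545)] / -96700 = +0.01098
∂h/∂y = [35·(-2.17) − (-145)·(-0.24)] / -96700 = +0.001145
|∇h| = √(0.01098² + 0.001145²) = 0.01104
Seepage velocity v = K·i/n = 0.82 × 0.01104 / 0.33 = 0.02743 m/day = 10.02 m/yr.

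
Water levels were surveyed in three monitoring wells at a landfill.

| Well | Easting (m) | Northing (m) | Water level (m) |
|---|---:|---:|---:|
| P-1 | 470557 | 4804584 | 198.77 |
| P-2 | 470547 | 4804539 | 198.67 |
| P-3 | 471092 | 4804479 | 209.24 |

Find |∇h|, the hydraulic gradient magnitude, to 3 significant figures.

Differences from P-1: to P-2 (Δx, Δy, Δh) = (-10, -45, -0.10); to P-3 = (535, -105, +10.47).
Solve a·Δx + b·Δy = Δh: det = (-10)·(-105) − 535·(-45) = 25125.
∂h/∂x = [(-0.10)·(-105) − (+10.47)·(-45)] / 25125 = +0.01917
∂h/∂y = [(-10)·(+10.47) − 535·(-0.10)] / 25125 = -0.002038
|∇h| = √(0.01917² + -0.002038²) = 0.01928

0.0193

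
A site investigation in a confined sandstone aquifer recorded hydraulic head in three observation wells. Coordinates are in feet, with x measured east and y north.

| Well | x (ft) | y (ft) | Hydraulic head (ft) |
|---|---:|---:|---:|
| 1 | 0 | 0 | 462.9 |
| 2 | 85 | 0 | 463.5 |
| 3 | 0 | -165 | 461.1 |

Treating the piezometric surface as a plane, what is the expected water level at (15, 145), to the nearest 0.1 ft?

464.6 ft

∂h/∂x = (463.5 − 462.9) / (85 − 0) = +0.007059
∂h/∂y = (461.1 − 462.9) / (-165 − 0) = +0.01091
h(15, 145) = 462.9 + (+0.007059)·(15) + (+0.01091)·(145) = 462.9 +0.106 +1.582 = 464.588 ft.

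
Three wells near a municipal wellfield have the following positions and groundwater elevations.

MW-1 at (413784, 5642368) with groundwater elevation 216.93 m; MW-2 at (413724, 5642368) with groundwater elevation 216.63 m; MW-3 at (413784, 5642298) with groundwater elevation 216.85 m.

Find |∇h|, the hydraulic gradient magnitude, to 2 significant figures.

0.0051

∂h/∂x = (216.63 − 216.93) / (413724 − 413784) = +0.005000
∂h/∂y = (216.85 − 216.93) / (5642298 − 5642368) = +0.001143
|∇h| = √(0.005000² + 0.001143²) = 0.005129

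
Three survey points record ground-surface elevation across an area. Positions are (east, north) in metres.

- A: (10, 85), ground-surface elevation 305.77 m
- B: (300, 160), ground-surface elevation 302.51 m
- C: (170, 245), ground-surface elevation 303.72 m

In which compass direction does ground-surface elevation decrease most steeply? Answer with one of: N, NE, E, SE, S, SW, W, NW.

With z = a·x + b·y + c and A as origin, the differences give:
  290·a + 75·b = -3.26
  160·a + 160·b = -2.05
Eliminate b (×160 and ×75, subtract): 34400·a = -367.850 → a = ∂z/∂x = -0.01069
Back-substitute: b = ∂z/∂y = -0.002119.
Steepest decrease is along −∇f = (+0.01069 E, +0.002119 N) → east.

E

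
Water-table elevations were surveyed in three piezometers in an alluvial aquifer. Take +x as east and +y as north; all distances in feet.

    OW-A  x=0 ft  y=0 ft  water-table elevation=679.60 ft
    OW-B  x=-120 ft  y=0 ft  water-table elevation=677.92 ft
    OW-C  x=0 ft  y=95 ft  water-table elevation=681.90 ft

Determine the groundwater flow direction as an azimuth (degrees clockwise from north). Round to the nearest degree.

210°

∂h/∂x = (677.92 − 679.60) / (-120 − 0) = +0.01400
∂h/∂y = (681.90 − 679.60) / (95 − 0) = +0.02421
Flow direction (−∇h) has components (-0.01400 E, -0.02421 N).
Azimuth = atan2(E, N) = atan2(-0.01400, -0.02421) = 210.0° ≈ 210°.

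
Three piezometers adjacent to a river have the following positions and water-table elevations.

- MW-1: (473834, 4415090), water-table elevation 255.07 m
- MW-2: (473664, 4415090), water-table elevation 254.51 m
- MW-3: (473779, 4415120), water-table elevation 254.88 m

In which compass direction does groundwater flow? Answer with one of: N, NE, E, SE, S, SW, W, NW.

With h = a·x + b·y + c and MW-1 as origin, the differences give:
  (-170)·a + 0·b = -0.56
  (-55)·a + 30·b = -0.19
Eliminate b (×30 and ×0, subtract): -5100·a = -16.800 → a = ∂h/∂x = +0.003294
Back-substitute: b = ∂h/∂y = -0.0002941.
Flow = −∇h = (-0.003294 east, +0.0002941 north), which points west.

W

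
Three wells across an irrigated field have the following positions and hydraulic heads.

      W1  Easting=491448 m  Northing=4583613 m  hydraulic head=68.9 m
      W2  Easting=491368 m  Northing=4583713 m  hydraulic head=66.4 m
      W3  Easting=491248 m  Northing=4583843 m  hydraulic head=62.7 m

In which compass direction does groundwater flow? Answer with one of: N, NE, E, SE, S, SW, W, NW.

W

With h = a·x + b·y + c and W1 as origin, the differences give:
  (-80)·a + 100·b = -2.5
  (-200)·a + 230·b = -6.2
Eliminate b (×230 and ×100, subtract): 1600·a = 45.00 → a = ∂h/∂x = +0.02813
Back-substitute: b = ∂h/∂y = -0.002500.
Flow = −∇h = (-0.02813 east, +0.002500 north), which points west.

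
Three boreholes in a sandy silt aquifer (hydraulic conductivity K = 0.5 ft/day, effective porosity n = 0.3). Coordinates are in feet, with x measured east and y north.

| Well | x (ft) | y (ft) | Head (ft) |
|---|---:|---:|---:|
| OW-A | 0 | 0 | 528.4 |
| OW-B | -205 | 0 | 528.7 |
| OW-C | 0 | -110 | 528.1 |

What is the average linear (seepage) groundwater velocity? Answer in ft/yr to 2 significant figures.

∂h/∂x = (528.7 − 528.4) / (-205 − 0) = -0.001463
∂h/∂y = (528.1 − 528.4) / (-110 − 0) = +0.002727
|∇h| = √(-0.001463² + 0.002727²) = 0.003095
Seepage velocity v = K·i/n = 0.5 × 0.003095 / 0.3 = 0.005158 ft/day = 1.884 ft/yr.

1.9 ft/yr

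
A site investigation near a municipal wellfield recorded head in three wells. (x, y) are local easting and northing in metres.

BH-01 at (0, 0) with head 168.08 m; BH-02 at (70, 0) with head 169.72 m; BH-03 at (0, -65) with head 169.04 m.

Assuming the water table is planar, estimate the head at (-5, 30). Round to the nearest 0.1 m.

167.5 m

∂h/∂x = (169.72 − 168.08) / (70 − 0) = +0.02343
∂h/∂y = (169.04 − 168.08) / (-65 − 0) = -0.01477
h(-5, 30) = 168.08 + (+0.02343)·(-5) + (-0.01477)·(30) = 168.08 -0.117 -0.443 = 167.520 m.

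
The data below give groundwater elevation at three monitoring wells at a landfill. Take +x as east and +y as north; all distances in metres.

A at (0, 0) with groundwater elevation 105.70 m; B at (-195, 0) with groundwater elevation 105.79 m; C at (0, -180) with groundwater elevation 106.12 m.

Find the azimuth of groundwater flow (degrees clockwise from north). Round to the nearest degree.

011°

∂h/∂x = (105.79 − 105.70) / (-195 − 0) = -0.0004615
∂h/∂y = (106.12 − 105.70) / (-180 − 0) = -0.002333
Flow direction (−∇h) has components (+0.0004615 E, +0.002333 N).
Azimuth = atan2(E, N) = atan2(+0.0004615, +0.002333) = 11.2° ≈ 011°.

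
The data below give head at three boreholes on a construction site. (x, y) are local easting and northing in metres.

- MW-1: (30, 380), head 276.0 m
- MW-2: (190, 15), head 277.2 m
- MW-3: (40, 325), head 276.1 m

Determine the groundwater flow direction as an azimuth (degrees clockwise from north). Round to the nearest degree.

278°

Differences from MW-1: to MW-2 (Δx, Δy, Δh) = (160, -365, +1.2); to MW-3 = (10, -55, +0.1).
Solve a·Δx + b·Δy = Δh: det = 160·(-55) − 10·(-365) = -5150.
∂h/∂x = [(+1.2)·(-55) − (+0.1)·(-365)] / -5150 = +0.005728
∂h/∂y = [160·(+0.1) − 10·(+1.2)] / -5150 = -0.0007767
Flow direction (−∇h) has components (-0.005728 E, +0.0007767 N).
Azimuth = atan2(E, N) = atan2(-0.005728, +0.0007767) = 277.7° ≈ 278°.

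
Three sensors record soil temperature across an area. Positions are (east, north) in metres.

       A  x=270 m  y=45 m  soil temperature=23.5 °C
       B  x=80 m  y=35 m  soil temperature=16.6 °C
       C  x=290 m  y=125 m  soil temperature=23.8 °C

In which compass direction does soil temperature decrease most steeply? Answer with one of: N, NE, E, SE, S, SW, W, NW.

Taking A as reference: B−A = (-190, -10, -6.9); C−A = (20, 80, +0.3).
Determinant of the coordinate differences = (-190)·80 − 20·(-10) = -15000.
∂T/∂x = [(-6.9)·80 − (+0.3)·(-10)] / -15000 = +0.03660
∂T/∂y = [(-190)·(+0.3) − 20·(-6.9)] / -15000 = -0.005400
Steepest decrease is along −∇f = (-0.03660 E, +0.005400 N) → west.

W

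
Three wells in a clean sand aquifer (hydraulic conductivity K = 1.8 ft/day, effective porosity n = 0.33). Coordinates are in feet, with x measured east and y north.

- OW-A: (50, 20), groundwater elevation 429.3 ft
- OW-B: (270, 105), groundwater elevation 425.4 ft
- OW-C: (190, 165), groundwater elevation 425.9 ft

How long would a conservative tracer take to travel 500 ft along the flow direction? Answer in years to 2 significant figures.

15 years

Differences from OW-A: to OW-B (Δx, Δy, Δh) = (220, 85, -3.9); to OW-C = (140, 145, -3.4).
Determinant of the coordinate differences = 220·145 − 140·85 = 20000.
∂h/∂x = [(-3.9)·145 − (-3.4)·85] / 20000 = -0.01383
∂h/∂y = [220·(-3.4) − 140·(-3.9)] / 20000 = -0.01010
|∇h| = √(-0.01383² + -0.01010²) = 0.01713
Seepage velocity v = K·i/n = 1.8 × 0.01713 / 0.33 = 0.09344 ft/day.
t = 500 / 0.09344 = 5351 days = 14.7 years.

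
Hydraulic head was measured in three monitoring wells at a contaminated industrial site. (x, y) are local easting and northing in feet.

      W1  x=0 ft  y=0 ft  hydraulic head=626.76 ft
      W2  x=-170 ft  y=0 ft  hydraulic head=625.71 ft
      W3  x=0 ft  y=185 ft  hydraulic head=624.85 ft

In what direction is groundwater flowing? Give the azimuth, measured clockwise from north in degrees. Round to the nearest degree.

∂h/∂x = (625.71 − 626.76) / (-170 − 0) = +0.006176
∂h/∂y = (624.85 − 626.76) / (185 − 0) = -0.01032
Flow direction (−∇h) has components (-0.006176 E, +0.01032 N).
Azimuth = atan2(E, N) = atan2(-0.006176, +0.01032) = 329.1° ≈ 329°.

329°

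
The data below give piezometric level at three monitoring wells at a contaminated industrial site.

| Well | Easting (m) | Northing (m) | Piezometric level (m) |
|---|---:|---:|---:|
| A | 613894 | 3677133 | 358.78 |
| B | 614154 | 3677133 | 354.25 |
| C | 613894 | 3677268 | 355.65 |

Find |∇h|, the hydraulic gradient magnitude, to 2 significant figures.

∂h/∂x = (354.25 − 358.78) / (614154 − 613894) = -0.01742
∂h/∂y = (355.65 − 358.78) / (3677268 − 3677133) = -0.02319
|∇h| = √(-0.01742² + -0.02319²) = 0.029

0.029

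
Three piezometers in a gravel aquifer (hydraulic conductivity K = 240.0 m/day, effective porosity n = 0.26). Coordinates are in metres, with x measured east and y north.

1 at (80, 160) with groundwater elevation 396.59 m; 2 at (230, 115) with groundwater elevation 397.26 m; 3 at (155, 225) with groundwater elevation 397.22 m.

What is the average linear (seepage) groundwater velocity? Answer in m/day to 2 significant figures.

5.9 m/day

Three-point gradient (reference 1): Δ to 2 = (150, -45, +0.67), Δ to 3 = (75, 65, +0.63).
∂h/∂x = +0.005478, ∂h/∂y = +0.003371 (det = 13125).
|∇h| = √(0.005478² + 0.003371²) = 0.006432
Seepage velocity v = K·i/n = 240.0 × 0.006432 / 0.26 = 5.937 m/day.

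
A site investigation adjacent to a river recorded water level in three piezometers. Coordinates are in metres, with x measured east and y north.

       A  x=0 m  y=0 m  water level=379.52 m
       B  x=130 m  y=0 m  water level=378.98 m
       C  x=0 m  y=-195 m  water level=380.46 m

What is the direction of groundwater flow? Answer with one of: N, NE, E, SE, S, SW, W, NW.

NE

∂h/∂x = (378.98 − 379.52) / (130 − 0) = -0.004154
∂h/∂y = (380.46 − 379.52) / (-195 − 0) = -0.004821
Flow = −∇h = (+0.004154 east, +0.004821 north), which points northeast.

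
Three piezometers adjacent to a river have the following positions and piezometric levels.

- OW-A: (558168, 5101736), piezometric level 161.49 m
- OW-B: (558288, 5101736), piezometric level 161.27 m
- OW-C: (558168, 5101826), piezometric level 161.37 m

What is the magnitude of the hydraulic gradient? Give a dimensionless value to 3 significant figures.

∂h/∂x = (161.27 − 161.49) / (558288 − 558168) = -0.001833
∂h/∂y = (161.37 − 161.49) / (5101826 − 5101736) = -0.001333
|∇h| = √(-0.001833² + -0.001333²) = 0.002266

0.00227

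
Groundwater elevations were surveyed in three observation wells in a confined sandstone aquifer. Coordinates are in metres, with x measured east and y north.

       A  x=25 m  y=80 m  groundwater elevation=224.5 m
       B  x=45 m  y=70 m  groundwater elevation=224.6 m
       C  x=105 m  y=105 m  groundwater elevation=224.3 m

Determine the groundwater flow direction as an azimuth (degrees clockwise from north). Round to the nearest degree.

358°

Taking A as reference: B−A = (20, -10, +0.1); C−A = (80, 25, -0.2).
Determinant of the coordinate differences = 20·25 − 80·(-10) = 1300.
∂h/∂x = [(+0.1)·25 − (-0.2)·(-10)] / 1300 = +0.0003846
∂h/∂y = [20·(-0.2) − 80·(+0.1)] / 1300 = -0.009231
Flow direction (−∇h) has components (-0.0003846 E, +0.009231 N).
Azimuth = atan2(E, N) = atan2(-0.0003846, +0.009231) = 357.6° ≈ 358°.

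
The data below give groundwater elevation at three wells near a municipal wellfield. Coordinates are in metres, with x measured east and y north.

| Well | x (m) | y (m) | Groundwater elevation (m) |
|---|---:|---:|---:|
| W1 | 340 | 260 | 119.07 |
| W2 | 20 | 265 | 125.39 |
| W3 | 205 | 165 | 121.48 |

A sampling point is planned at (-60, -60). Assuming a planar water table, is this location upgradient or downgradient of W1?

upgradient

Differences from W1: to W2 (Δx, Δy, Δh) = (-320, 5, +6.32); to W3 = (-135, -95, +2.41).
Solve a·Δx + b·Δy = Δh: det = (-320)·(-95) − (-135)·5 = 31075.
∂h/∂x = [(+6.32)·(-95) − (+2.41)·5] / 31075 = -0.01971
∂h/∂y = [(-320)·(+2.41) − (-135)·(+6.32)] / 31075 = +0.002639
Head at (-60, -60) = 119.07 + (-0.01971)·(-400) + (+0.002639)·(-320) = 126.11 m.
That is higher than the 119.07 m at W1, so the point is upgradient.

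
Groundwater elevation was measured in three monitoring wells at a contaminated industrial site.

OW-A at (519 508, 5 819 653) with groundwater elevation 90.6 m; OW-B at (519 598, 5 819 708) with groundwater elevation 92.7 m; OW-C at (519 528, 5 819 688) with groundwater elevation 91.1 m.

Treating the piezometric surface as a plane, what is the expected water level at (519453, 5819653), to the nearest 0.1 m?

89.4 m

Three-point gradient (reference OW-A): Δ to OW-B = (90, 55, +2.1), Δ to OW-C = (20, 35, +0.5).
∂h/∂x = +0.02244, ∂h/∂y = +0.001463 (det = 2050).
h(519453, 5819653) = 90.6 + (+0.02244)·(-55) + (+0.001463)·(0) = 90.6 -1.234 +0.000 = 89.366 m.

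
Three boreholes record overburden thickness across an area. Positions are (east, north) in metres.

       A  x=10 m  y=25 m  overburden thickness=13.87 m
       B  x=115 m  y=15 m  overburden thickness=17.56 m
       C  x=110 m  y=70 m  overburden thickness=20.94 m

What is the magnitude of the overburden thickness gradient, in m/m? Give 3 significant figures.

0.0772 m/m

Taking A as reference: B−A = (105, -10, +3.69); C−A = (100, 45, +7.07).
Solve a·Δx + b·Δy = Δd: det = 105·45 − 100·(-10) = 5725.
∂d/∂x = [(+3.69)·45 − (+7.07)·(-10)] / 5725 = +0.04135
∂d/∂y = [105·(+7.07) − 100·(+3.69)] / 5725 = +0.06521
|∇f| = √(0.04135² + 0.06521²) = 0.07722 m/m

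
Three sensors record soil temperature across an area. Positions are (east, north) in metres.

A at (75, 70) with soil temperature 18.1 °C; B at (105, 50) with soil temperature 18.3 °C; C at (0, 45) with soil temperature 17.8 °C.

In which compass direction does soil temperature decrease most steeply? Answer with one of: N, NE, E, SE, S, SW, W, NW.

Taking A as reference: B−A = (30, -20, +0.2); C−A = (-75, -25, -0.3).
Solve a·Δx + b·Δy = ΔT: det = 30·(-25) − (-75)·(-20) = -2250.
∂T/∂x = [(+0.2)·(-25) − (-0.3)·(-20)] / -2250 = +0.004889
∂T/∂y = [30·(-0.3) − (-75)·(+0.2)] / -2250 = -0.002667
Steepest decrease is along −∇f = (-0.004889 E, +0.002667 N) → northwest.

NW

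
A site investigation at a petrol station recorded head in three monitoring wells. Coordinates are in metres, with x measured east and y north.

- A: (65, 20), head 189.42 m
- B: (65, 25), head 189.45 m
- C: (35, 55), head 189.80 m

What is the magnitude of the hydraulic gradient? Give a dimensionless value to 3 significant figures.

Differences from A: to B (Δx, Δy, Δh) = (0, 5, +0.03); to C = (-30, 35, +0.38).
Determinant of the coordinate differences = 0·35 − (-30)·5 = 150.
∂h/∂x = [(+0.03)·35 − (+0.38)·5] / 150 = -0.005667
∂h/∂y = [0·(+0.38) − (-30)·(+0.03)] / 150 = +0.006000
|∇h| = √(-0.005667² + 0.006000²) = 0.008253

0.00825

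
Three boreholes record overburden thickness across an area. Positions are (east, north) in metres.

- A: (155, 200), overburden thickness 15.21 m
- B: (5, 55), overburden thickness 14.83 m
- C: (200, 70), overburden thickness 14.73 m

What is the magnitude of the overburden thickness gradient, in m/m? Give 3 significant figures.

With d = a·x + b·y + c and A as origin, the differences give:
  (-150)·a + (-145)·b = -0.38
  45·a + (-130)·b = -0.48
Eliminate b (×(-130) and ×(-145), subtract): 26025·a = -20.200 → a = ∂d/∂x = -0.0007762
Back-substitute: b = ∂d/∂y = +0.003424.
|∇f| = √(-0.0007762² + 0.003424²) = 0.003511 m/m

0.00351 m/m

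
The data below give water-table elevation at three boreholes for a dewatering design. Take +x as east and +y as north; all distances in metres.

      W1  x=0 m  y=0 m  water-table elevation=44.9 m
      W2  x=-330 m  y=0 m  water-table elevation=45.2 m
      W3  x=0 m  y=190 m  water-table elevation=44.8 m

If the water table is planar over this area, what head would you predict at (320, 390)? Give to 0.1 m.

44.4 m

∂h/∂x = (45.2 − 44.9) / (-330 − 0) = -0.0009091
∂h/∂y = (44.8 − 44.9) / (190 − 0) = -0.0005263
h(320, 390) = 44.9 + (-0.0009091)·(320) + (-0.0005263)·(390) = 44.9 -0.291 -0.205 = 44.404 m.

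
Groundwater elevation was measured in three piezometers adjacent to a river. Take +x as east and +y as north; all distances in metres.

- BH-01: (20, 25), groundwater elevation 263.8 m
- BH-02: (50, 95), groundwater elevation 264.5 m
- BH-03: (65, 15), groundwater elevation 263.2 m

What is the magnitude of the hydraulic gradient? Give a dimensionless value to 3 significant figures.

0.0176

Taking BH-01 as reference: BH-02−BH-01 = (30, 70, +0.7); BH-03−BH-01 = (45, -10, -0.6).
Determinant of the coordinate differences = 30·(-10) − 45·70 = -3450.
∂h/∂x = [(+0.7)·(-10) − (-0.6)·70] / -3450 = -0.01014
∂h/∂y = [30·(-0.6) − 45·(+0.7)] / -3450 = +0.01435
|∇h| = √(-0.01014² + 0.01435²) = 0.01757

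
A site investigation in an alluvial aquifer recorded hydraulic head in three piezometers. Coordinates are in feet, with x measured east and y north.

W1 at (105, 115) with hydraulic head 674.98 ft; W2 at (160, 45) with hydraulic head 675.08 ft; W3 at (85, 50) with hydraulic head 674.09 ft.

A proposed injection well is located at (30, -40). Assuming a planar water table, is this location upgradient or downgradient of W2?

downgradient

Taking W1 as reference: W2−W1 = (55, -70, +0.10); W3−W1 = (-20, -65, -0.89).
Determinant of the coordinate differences = 55·(-65) − (-20)·(-70) = -4975.
∂h/∂x = [(+0.10)·(-65) − (-0.89)·(-70)] / -4975 = +0.01383
∂h/∂y = [55·(-0.89) − (-20)·(+0.10)] / -4975 = +0.009437
Head at (30, -40) = 674.98 + (+0.01383)·(-75) + (+0.009437)·(-155) = 672.48 ft.
That is lower than the 675.08 ft at W2, so the point is downgradient.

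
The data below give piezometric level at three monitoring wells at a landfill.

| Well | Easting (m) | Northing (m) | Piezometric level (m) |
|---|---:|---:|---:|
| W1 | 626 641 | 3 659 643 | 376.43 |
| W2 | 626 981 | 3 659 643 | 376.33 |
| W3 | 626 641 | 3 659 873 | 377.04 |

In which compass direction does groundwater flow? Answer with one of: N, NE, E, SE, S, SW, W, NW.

∂h/∂x = (376.33 − 376.43) / (626981 − 626641) = -0.0002941
∂h/∂y = (377.04 − 376.43) / (3659873 − 3659643) = +0.002652
Flow = −∇h = (+0.0002941 east, -0.002652 north), which points south.

S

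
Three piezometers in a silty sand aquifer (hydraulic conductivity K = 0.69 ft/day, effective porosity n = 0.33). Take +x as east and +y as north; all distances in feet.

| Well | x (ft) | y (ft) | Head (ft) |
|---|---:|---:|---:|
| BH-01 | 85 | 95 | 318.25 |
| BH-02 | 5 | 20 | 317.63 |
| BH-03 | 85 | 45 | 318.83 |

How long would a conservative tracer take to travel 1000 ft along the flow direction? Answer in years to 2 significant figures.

60 years

Taking BH-01 as reference: BH-02−BH-01 = (-80, -75, -0.62); BH-03−BH-01 = (0, -50, +0.58).
Determinant of the coordinate differences = (-80)·(-50) − 0·(-75) = 4000.
∂h/∂x = [(-0.62)·(-50) − (+0.58)·(-75)] / 4000 = +0.01862
∂h/∂y = [(-80)·(+0.58) − 0·(-0.62)] / 4000 = -0.01160
|∇h| = √(0.01862² + -0.01160²) = 0.02194
Seepage velocity v = K·i/n = 0.69 × 0.02194 / 0.33 = 0.04587 ft/day.
t = 1000 / 0.04587 = 2.18e+04 days = 59.7 years.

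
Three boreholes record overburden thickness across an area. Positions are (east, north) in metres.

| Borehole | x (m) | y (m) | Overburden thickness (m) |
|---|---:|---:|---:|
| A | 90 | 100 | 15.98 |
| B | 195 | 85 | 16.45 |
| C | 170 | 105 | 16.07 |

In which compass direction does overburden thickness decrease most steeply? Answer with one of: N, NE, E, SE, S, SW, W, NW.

With d = a·x + b·y + c and A as origin, the differences give:
  105·a + (-15)·b = +0.47
  80·a + 5·b = +0.09
Eliminate b (×5 and ×(-15), subtract): 1725·a = 3.700 → a = ∂d/∂x = +0.002145
Back-substitute: b = ∂d/∂y = -0.01632.
Steepest decrease is along −∇f = (-0.002145 E, +0.01632 N) → north.

N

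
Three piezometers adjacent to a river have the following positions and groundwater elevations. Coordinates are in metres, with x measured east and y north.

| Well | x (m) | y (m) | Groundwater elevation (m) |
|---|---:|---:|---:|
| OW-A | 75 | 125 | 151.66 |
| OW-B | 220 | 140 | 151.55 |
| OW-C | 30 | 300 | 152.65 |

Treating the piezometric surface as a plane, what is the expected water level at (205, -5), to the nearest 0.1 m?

150.8 m

Taking OW-A as reference: OW-B−OW-A = (145, 15, -0.11); OW-C−OW-A = (-45, 175, +0.99).
Solve a·Δx + b·Δy = Δh: det = 145·175 − (-45)·15 = 26050.
∂h/∂x = [(-0.11)·175 − (+0.99)·15] / 26050 = -0.001309
∂h/∂y = [145·(+0.99) − (-45)·(-0.11)] / 26050 = +0.005321
h(205, -5) = 151.66 + (-0.001309)·(130) + (+0.005321)·(-130) = 151.66 -0.170 -0.692 = 150.798 m.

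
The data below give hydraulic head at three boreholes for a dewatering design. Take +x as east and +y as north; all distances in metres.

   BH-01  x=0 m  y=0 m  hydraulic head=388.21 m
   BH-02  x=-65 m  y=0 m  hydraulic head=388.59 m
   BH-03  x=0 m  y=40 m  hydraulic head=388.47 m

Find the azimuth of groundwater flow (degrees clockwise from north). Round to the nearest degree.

∂h/∂x = (388.59 − 388.21) / (-65 − 0) = -0.005846
∂h/∂y = (388.47 − 388.21) / (40 − 0) = +0.006500
Flow direction (−∇h) has components (+0.005846 E, -0.006500 N).
Azimuth = atan2(E, N) = atan2(+0.005846, -0.006500) = 138.0° ≈ 138°.

138°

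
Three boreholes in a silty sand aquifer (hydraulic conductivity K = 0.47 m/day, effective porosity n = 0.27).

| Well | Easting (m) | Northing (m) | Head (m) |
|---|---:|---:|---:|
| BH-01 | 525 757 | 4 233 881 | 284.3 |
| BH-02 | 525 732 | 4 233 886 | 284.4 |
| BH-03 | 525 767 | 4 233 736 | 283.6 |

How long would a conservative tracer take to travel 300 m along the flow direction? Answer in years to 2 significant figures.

With h = a·x + b·y + c and BH-01 as origin, the differences give:
  (-25)·a + 5·b = +0.1
  10·a + (-145)·b = -0.7
Eliminate b (×(-145) and ×5, subtract): 3575·a = -11.00 → a = ∂h/∂x = -0.003077
Back-substitute: b = ∂h/∂y = +0.004615.
|∇h| = √(-0.003077² + 0.004615²) = 0.005547
Seepage velocity v = K·i/n = 0.47 × 0.005547 / 0.27 = 0.009656 m/day.
t = 300 / 0.009656 = 3.107e+04 days = 85.1 years.

85 years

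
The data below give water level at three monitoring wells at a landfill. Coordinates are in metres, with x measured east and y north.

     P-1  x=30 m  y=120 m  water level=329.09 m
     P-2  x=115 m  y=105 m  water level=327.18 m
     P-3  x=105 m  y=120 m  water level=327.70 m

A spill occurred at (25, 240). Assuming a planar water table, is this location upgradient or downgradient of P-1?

upgradient

Three-point gradient (reference P-1): Δ to P-2 = (85, -15, -1.91), Δ to P-3 = (75, 0, -1.39).
∂h/∂x = -0.01853, ∂h/∂y = +0.02231 (det = 1125).
Head at (25, 240) = 329.09 + (-0.01853)·(-5) + (+0.02231)·(120) = 331.86 m.
That is higher than the 329.09 m at P-1, so the point is upgradient.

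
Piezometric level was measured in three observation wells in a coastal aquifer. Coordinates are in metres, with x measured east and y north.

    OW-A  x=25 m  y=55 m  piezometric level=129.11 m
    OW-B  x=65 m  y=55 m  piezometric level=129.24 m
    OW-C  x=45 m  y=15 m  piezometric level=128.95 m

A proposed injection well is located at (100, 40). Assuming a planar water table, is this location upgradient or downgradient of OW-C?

upgradient

Taking OW-A as reference: OW-B−OW-A = (40, 0, +0.13); OW-C−OW-A = (20, -40, -0.16).
Solve a·Δx + b·Δy = Δh: det = 40·(-40) − 20·0 = -1600.
∂h/∂x = [(+0.13)·(-40) − (-0.16)·0] / -1600 = +0.003250
∂h/∂y = [40·(-0.16) − 20·(+0.13)] / -1600 = +0.005625
Head at (100, 40) = 129.11 + (+0.003250)·(75) + (+0.005625)·(-15) = 129.27 m.
That is higher than the 128.95 m at OW-C, so the point is upgradient.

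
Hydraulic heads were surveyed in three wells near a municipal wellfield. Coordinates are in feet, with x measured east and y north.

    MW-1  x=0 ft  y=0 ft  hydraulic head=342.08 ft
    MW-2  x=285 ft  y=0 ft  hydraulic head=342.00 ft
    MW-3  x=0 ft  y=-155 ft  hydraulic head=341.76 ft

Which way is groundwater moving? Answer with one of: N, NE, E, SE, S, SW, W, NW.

∂h/∂x = (342.00 − 342.08) / (285 − 0) = -0.0002807
∂h/∂y = (341.76 − 342.08) / (-155 − 0) = +0.002065
Flow = −∇h = (+0.0002807 east, -0.002065 north), which points south.

S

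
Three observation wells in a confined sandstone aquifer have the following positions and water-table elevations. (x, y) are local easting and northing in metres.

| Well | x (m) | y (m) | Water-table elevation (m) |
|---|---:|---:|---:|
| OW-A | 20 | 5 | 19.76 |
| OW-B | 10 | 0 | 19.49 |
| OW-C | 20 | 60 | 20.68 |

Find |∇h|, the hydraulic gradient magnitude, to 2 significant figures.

0.025

Differences from OW-A: to OW-B (Δx, Δy, Δh) = (-10, -5, -0.27); to OW-C = (0, 55, +0.92).
Solve a·Δx + b·Δy = Δh: det = (-10)·55 − 0·(-5) = -550.
∂h/∂x = [(-0.27)·55 − (+0.92)·(-5)] / -550 = +0.01864
∂h/∂y = [(-10)·(+0.92) − 0·(-0.27)] / -550 = +0.01673
|∇h| = √(0.01864² + 0.01673²) = 0.02505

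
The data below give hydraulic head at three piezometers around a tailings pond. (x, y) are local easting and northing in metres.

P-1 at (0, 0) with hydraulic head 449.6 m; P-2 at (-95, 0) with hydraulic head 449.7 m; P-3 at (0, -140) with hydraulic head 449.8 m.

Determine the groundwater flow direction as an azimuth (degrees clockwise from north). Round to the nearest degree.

036°

∂h/∂x = (449.7 − 449.6) / (-95 − 0) = -0.001053
∂h/∂y = (449.8 − 449.6) / (-140 − 0) = -0.001429
Flow direction (−∇h) has components (+0.001053 E, +0.001429 N).
Azimuth = atan2(E, N) = atan2(+0.001053, +0.001429) = 36.4° ≈ 036°.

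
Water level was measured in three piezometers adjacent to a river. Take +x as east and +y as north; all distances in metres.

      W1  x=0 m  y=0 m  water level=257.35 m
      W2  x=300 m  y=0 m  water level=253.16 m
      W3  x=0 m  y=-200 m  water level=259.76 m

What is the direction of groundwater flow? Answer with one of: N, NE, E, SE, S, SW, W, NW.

NE

∂h/∂x = (253.16 − 257.35) / (300 − 0) = -0.01397
∂h/∂y = (259.76 − 257.35) / (-200 − 0) = -0.01205
Flow = −∇h = (+0.01397 east, +0.01205 north), which points northeast.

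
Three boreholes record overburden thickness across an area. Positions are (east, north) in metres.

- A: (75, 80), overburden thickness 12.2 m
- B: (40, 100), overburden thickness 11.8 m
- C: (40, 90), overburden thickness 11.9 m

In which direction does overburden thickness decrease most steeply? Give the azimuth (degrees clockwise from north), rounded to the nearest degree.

330°

Taking A as reference: B−A = (-35, 20, -0.4); C−A = (-35, 10, -0.3).
Determinant of the coordinate differences = (-35)·10 − (-35)·20 = 350.
∂d/∂x = [(-0.4)·10 − (-0.3)·20] / 350 = +0.005714
∂d/∂y = [(-35)·(-0.3) − (-35)·(-0.4)] / 350 = -0.010000
Steepest decrease is along −∇f: components (-0.005714 E, +0.010000 N).
Azimuth = atan2(-0.005714, +0.010000) = 330.3° ≈ 330°.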